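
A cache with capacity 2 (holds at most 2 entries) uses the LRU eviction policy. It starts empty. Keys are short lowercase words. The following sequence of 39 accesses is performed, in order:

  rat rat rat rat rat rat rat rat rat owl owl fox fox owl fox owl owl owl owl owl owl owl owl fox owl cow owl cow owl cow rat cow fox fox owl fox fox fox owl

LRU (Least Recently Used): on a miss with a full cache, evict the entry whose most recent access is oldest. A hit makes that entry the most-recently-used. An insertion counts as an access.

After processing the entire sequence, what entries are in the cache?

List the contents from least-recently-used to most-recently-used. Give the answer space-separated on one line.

LRU simulation (capacity=2):
  1. access rat: MISS. Cache (LRU->MRU): [rat]
  2. access rat: HIT. Cache (LRU->MRU): [rat]
  3. access rat: HIT. Cache (LRU->MRU): [rat]
  4. access rat: HIT. Cache (LRU->MRU): [rat]
  5. access rat: HIT. Cache (LRU->MRU): [rat]
  6. access rat: HIT. Cache (LRU->MRU): [rat]
  7. access rat: HIT. Cache (LRU->MRU): [rat]
  8. access rat: HIT. Cache (LRU->MRU): [rat]
  9. access rat: HIT. Cache (LRU->MRU): [rat]
  10. access owl: MISS. Cache (LRU->MRU): [rat owl]
  11. access owl: HIT. Cache (LRU->MRU): [rat owl]
  12. access fox: MISS, evict rat. Cache (LRU->MRU): [owl fox]
  13. access fox: HIT. Cache (LRU->MRU): [owl fox]
  14. access owl: HIT. Cache (LRU->MRU): [fox owl]
  15. access fox: HIT. Cache (LRU->MRU): [owl fox]
  16. access owl: HIT. Cache (LRU->MRU): [fox owl]
  17. access owl: HIT. Cache (LRU->MRU): [fox owl]
  18. access owl: HIT. Cache (LRU->MRU): [fox owl]
  19. access owl: HIT. Cache (LRU->MRU): [fox owl]
  20. access owl: HIT. Cache (LRU->MRU): [fox owl]
  21. access owl: HIT. Cache (LRU->MRU): [fox owl]
  22. access owl: HIT. Cache (LRU->MRU): [fox owl]
  23. access owl: HIT. Cache (LRU->MRU): [fox owl]
  24. access fox: HIT. Cache (LRU->MRU): [owl fox]
  25. access owl: HIT. Cache (LRU->MRU): [fox owl]
  26. access cow: MISS, evict fox. Cache (LRU->MRU): [owl cow]
  27. access owl: HIT. Cache (LRU->MRU): [cow owl]
  28. access cow: HIT. Cache (LRU->MRU): [owl cow]
  29. access owl: HIT. Cache (LRU->MRU): [cow owl]
  30. access cow: HIT. Cache (LRU->MRU): [owl cow]
  31. access rat: MISS, evict owl. Cache (LRU->MRU): [cow rat]
  32. access cow: HIT. Cache (LRU->MRU): [rat cow]
  33. access fox: MISS, evict rat. Cache (LRU->MRU): [cow fox]
  34. access fox: HIT. Cache (LRU->MRU): [cow fox]
  35. access owl: MISS, evict cow. Cache (LRU->MRU): [fox owl]
  36. access fox: HIT. Cache (LRU->MRU): [owl fox]
  37. access fox: HIT. Cache (LRU->MRU): [owl fox]
  38. access fox: HIT. Cache (LRU->MRU): [owl fox]
  39. access owl: HIT. Cache (LRU->MRU): [fox owl]
Total: 32 hits, 7 misses, 5 evictions

Answer: fox owl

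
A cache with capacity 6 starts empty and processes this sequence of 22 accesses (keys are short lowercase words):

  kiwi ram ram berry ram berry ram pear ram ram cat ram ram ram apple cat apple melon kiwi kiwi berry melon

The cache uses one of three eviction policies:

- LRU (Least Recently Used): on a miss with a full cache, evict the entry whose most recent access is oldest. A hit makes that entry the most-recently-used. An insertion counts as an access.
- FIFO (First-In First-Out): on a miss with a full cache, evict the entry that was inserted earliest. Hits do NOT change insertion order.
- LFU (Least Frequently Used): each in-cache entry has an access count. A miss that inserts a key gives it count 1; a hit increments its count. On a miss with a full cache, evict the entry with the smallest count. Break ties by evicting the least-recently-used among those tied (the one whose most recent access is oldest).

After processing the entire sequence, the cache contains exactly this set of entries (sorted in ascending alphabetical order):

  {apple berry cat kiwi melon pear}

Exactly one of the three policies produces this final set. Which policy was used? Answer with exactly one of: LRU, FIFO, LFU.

Simulating under each policy and comparing final sets:
  LRU: final set = {apple berry cat kiwi melon ram} -> differs
  FIFO: final set = {apple berry cat kiwi melon pear} -> MATCHES target
  LFU: final set = {apple berry cat kiwi melon ram} -> differs
Only FIFO produces the target set.

Answer: FIFO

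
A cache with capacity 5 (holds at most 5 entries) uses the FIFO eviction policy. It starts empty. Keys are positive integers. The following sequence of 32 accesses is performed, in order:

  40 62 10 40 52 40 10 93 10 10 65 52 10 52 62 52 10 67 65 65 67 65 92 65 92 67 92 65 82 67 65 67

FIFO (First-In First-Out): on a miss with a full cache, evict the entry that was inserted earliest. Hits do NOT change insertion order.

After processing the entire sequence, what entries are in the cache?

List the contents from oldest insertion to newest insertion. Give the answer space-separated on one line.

Answer: 93 65 67 92 82

Derivation:
FIFO simulation (capacity=5):
  1. access 40: MISS. Cache (old->new): [40]
  2. access 62: MISS. Cache (old->new): [40 62]
  3. access 10: MISS. Cache (old->new): [40 62 10]
  4. access 40: HIT. Cache (old->new): [40 62 10]
  5. access 52: MISS. Cache (old->new): [40 62 10 52]
  6. access 40: HIT. Cache (old->new): [40 62 10 52]
  7. access 10: HIT. Cache (old->new): [40 62 10 52]
  8. access 93: MISS. Cache (old->new): [40 62 10 52 93]
  9. access 10: HIT. Cache (old->new): [40 62 10 52 93]
  10. access 10: HIT. Cache (old->new): [40 62 10 52 93]
  11. access 65: MISS, evict 40. Cache (old->new): [62 10 52 93 65]
  12. access 52: HIT. Cache (old->new): [62 10 52 93 65]
  13. access 10: HIT. Cache (old->new): [62 10 52 93 65]
  14. access 52: HIT. Cache (old->new): [62 10 52 93 65]
  15. access 62: HIT. Cache (old->new): [62 10 52 93 65]
  16. access 52: HIT. Cache (old->new): [62 10 52 93 65]
  17. access 10: HIT. Cache (old->new): [62 10 52 93 65]
  18. access 67: MISS, evict 62. Cache (old->new): [10 52 93 65 67]
  19. access 65: HIT. Cache (old->new): [10 52 93 65 67]
  20. access 65: HIT. Cache (old->new): [10 52 93 65 67]
  21. access 67: HIT. Cache (old->new): [10 52 93 65 67]
  22. access 65: HIT. Cache (old->new): [10 52 93 65 67]
  23. access 92: MISS, evict 10. Cache (old->new): [52 93 65 67 92]
  24. access 65: HIT. Cache (old->new): [52 93 65 67 92]
  25. access 92: HIT. Cache (old->new): [52 93 65 67 92]
  26. access 67: HIT. Cache (old->new): [52 93 65 67 92]
  27. access 92: HIT. Cache (old->new): [52 93 65 67 92]
  28. access 65: HIT. Cache (old->new): [52 93 65 67 92]
  29. access 82: MISS, evict 52. Cache (old->new): [93 65 67 92 82]
  30. access 67: HIT. Cache (old->new): [93 65 67 92 82]
  31. access 65: HIT. Cache (old->new): [93 65 67 92 82]
  32. access 67: HIT. Cache (old->new): [93 65 67 92 82]
Total: 23 hits, 9 misses, 4 evictions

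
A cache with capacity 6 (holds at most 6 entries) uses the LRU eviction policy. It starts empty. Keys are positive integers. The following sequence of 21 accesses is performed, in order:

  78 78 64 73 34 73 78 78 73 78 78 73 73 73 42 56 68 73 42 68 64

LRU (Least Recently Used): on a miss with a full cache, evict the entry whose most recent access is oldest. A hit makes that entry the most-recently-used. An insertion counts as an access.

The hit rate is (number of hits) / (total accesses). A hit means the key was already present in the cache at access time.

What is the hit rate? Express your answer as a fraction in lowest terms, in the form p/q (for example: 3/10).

Answer: 13/21

Derivation:
LRU simulation (capacity=6):
  1. access 78: MISS. Cache (LRU->MRU): [78]
  2. access 78: HIT. Cache (LRU->MRU): [78]
  3. access 64: MISS. Cache (LRU->MRU): [78 64]
  4. access 73: MISS. Cache (LRU->MRU): [78 64 73]
  5. access 34: MISS. Cache (LRU->MRU): [78 64 73 34]
  6. access 73: HIT. Cache (LRU->MRU): [78 64 34 73]
  7. access 78: HIT. Cache (LRU->MRU): [64 34 73 78]
  8. access 78: HIT. Cache (LRU->MRU): [64 34 73 78]
  9. access 73: HIT. Cache (LRU->MRU): [64 34 78 73]
  10. access 78: HIT. Cache (LRU->MRU): [64 34 73 78]
  11. access 78: HIT. Cache (LRU->MRU): [64 34 73 78]
  12. access 73: HIT. Cache (LRU->MRU): [64 34 78 73]
  13. access 73: HIT. Cache (LRU->MRU): [64 34 78 73]
  14. access 73: HIT. Cache (LRU->MRU): [64 34 78 73]
  15. access 42: MISS. Cache (LRU->MRU): [64 34 78 73 42]
  16. access 56: MISS. Cache (LRU->MRU): [64 34 78 73 42 56]
  17. access 68: MISS, evict 64. Cache (LRU->MRU): [34 78 73 42 56 68]
  18. access 73: HIT. Cache (LRU->MRU): [34 78 42 56 68 73]
  19. access 42: HIT. Cache (LRU->MRU): [34 78 56 68 73 42]
  20. access 68: HIT. Cache (LRU->MRU): [34 78 56 73 42 68]
  21. access 64: MISS, evict 34. Cache (LRU->MRU): [78 56 73 42 68 64]
Total: 13 hits, 8 misses, 2 evictions

Hit rate = 13/21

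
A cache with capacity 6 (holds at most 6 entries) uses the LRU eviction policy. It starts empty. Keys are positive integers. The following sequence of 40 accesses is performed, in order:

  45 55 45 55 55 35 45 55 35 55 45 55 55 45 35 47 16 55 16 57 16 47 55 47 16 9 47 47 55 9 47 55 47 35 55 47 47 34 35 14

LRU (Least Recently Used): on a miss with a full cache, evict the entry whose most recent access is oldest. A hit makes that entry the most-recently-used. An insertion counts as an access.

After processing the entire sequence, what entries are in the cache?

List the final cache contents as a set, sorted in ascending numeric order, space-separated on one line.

Answer: 9 14 34 35 47 55

Derivation:
LRU simulation (capacity=6):
  1. access 45: MISS. Cache (LRU->MRU): [45]
  2. access 55: MISS. Cache (LRU->MRU): [45 55]
  3. access 45: HIT. Cache (LRU->MRU): [55 45]
  4. access 55: HIT. Cache (LRU->MRU): [45 55]
  5. access 55: HIT. Cache (LRU->MRU): [45 55]
  6. access 35: MISS. Cache (LRU->MRU): [45 55 35]
  7. access 45: HIT. Cache (LRU->MRU): [55 35 45]
  8. access 55: HIT. Cache (LRU->MRU): [35 45 55]
  9. access 35: HIT. Cache (LRU->MRU): [45 55 35]
  10. access 55: HIT. Cache (LRU->MRU): [45 35 55]
  11. access 45: HIT. Cache (LRU->MRU): [35 55 45]
  12. access 55: HIT. Cache (LRU->MRU): [35 45 55]
  13. access 55: HIT. Cache (LRU->MRU): [35 45 55]
  14. access 45: HIT. Cache (LRU->MRU): [35 55 45]
  15. access 35: HIT. Cache (LRU->MRU): [55 45 35]
  16. access 47: MISS. Cache (LRU->MRU): [55 45 35 47]
  17. access 16: MISS. Cache (LRU->MRU): [55 45 35 47 16]
  18. access 55: HIT. Cache (LRU->MRU): [45 35 47 16 55]
  19. access 16: HIT. Cache (LRU->MRU): [45 35 47 55 16]
  20. access 57: MISS. Cache (LRU->MRU): [45 35 47 55 16 57]
  21. access 16: HIT. Cache (LRU->MRU): [45 35 47 55 57 16]
  22. access 47: HIT. Cache (LRU->MRU): [45 35 55 57 16 47]
  23. access 55: HIT. Cache (LRU->MRU): [45 35 57 16 47 55]
  24. access 47: HIT. Cache (LRU->MRU): [45 35 57 16 55 47]
  25. access 16: HIT. Cache (LRU->MRU): [45 35 57 55 47 16]
  26. access 9: MISS, evict 45. Cache (LRU->MRU): [35 57 55 47 16 9]
  27. access 47: HIT. Cache (LRU->MRU): [35 57 55 16 9 47]
  28. access 47: HIT. Cache (LRU->MRU): [35 57 55 16 9 47]
  29. access 55: HIT. Cache (LRU->MRU): [35 57 16 9 47 55]
  30. access 9: HIT. Cache (LRU->MRU): [35 57 16 47 55 9]
  31. access 47: HIT. Cache (LRU->MRU): [35 57 16 55 9 47]
  32. access 55: HIT. Cache (LRU->MRU): [35 57 16 9 47 55]
  33. access 47: HIT. Cache (LRU->MRU): [35 57 16 9 55 47]
  34. access 35: HIT. Cache (LRU->MRU): [57 16 9 55 47 35]
  35. access 55: HIT. Cache (LRU->MRU): [57 16 9 47 35 55]
  36. access 47: HIT. Cache (LRU->MRU): [57 16 9 35 55 47]
  37. access 47: HIT. Cache (LRU->MRU): [57 16 9 35 55 47]
  38. access 34: MISS, evict 57. Cache (LRU->MRU): [16 9 35 55 47 34]
  39. access 35: HIT. Cache (LRU->MRU): [16 9 55 47 34 35]
  40. access 14: MISS, evict 16. Cache (LRU->MRU): [9 55 47 34 35 14]
Total: 31 hits, 9 misses, 3 evictions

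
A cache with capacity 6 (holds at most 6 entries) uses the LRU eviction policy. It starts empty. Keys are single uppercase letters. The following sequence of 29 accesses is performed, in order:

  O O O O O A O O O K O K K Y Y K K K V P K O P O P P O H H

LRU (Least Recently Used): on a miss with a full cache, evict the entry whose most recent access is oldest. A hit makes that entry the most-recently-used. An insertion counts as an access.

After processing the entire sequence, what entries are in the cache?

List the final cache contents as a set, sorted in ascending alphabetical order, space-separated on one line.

Answer: H K O P V Y

Derivation:
LRU simulation (capacity=6):
  1. access O: MISS. Cache (LRU->MRU): [O]
  2. access O: HIT. Cache (LRU->MRU): [O]
  3. access O: HIT. Cache (LRU->MRU): [O]
  4. access O: HIT. Cache (LRU->MRU): [O]
  5. access O: HIT. Cache (LRU->MRU): [O]
  6. access A: MISS. Cache (LRU->MRU): [O A]
  7. access O: HIT. Cache (LRU->MRU): [A O]
  8. access O: HIT. Cache (LRU->MRU): [A O]
  9. access O: HIT. Cache (LRU->MRU): [A O]
  10. access K: MISS. Cache (LRU->MRU): [A O K]
  11. access O: HIT. Cache (LRU->MRU): [A K O]
  12. access K: HIT. Cache (LRU->MRU): [A O K]
  13. access K: HIT. Cache (LRU->MRU): [A O K]
  14. access Y: MISS. Cache (LRU->MRU): [A O K Y]
  15. access Y: HIT. Cache (LRU->MRU): [A O K Y]
  16. access K: HIT. Cache (LRU->MRU): [A O Y K]
  17. access K: HIT. Cache (LRU->MRU): [A O Y K]
  18. access K: HIT. Cache (LRU->MRU): [A O Y K]
  19. access V: MISS. Cache (LRU->MRU): [A O Y K V]
  20. access P: MISS. Cache (LRU->MRU): [A O Y K V P]
  21. access K: HIT. Cache (LRU->MRU): [A O Y V P K]
  22. access O: HIT. Cache (LRU->MRU): [A Y V P K O]
  23. access P: HIT. Cache (LRU->MRU): [A Y V K O P]
  24. access O: HIT. Cache (LRU->MRU): [A Y V K P O]
  25. access P: HIT. Cache (LRU->MRU): [A Y V K O P]
  26. access P: HIT. Cache (LRU->MRU): [A Y V K O P]
  27. access O: HIT. Cache (LRU->MRU): [A Y V K P O]
  28. access H: MISS, evict A. Cache (LRU->MRU): [Y V K P O H]
  29. access H: HIT. Cache (LRU->MRU): [Y V K P O H]
Total: 22 hits, 7 misses, 1 evictions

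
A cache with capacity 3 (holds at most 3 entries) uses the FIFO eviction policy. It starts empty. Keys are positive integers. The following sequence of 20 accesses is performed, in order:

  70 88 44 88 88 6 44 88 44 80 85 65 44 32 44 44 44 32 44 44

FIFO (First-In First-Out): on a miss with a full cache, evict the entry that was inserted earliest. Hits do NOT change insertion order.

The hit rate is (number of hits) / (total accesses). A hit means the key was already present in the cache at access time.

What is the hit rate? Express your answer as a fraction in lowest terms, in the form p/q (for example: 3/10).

FIFO simulation (capacity=3):
  1. access 70: MISS. Cache (old->new): [70]
  2. access 88: MISS. Cache (old->new): [70 88]
  3. access 44: MISS. Cache (old->new): [70 88 44]
  4. access 88: HIT. Cache (old->new): [70 88 44]
  5. access 88: HIT. Cache (old->new): [70 88 44]
  6. access 6: MISS, evict 70. Cache (old->new): [88 44 6]
  7. access 44: HIT. Cache (old->new): [88 44 6]
  8. access 88: HIT. Cache (old->new): [88 44 6]
  9. access 44: HIT. Cache (old->new): [88 44 6]
  10. access 80: MISS, evict 88. Cache (old->new): [44 6 80]
  11. access 85: MISS, evict 44. Cache (old->new): [6 80 85]
  12. access 65: MISS, evict 6. Cache (old->new): [80 85 65]
  13. access 44: MISS, evict 80. Cache (old->new): [85 65 44]
  14. access 32: MISS, evict 85. Cache (old->new): [65 44 32]
  15. access 44: HIT. Cache (old->new): [65 44 32]
  16. access 44: HIT. Cache (old->new): [65 44 32]
  17. access 44: HIT. Cache (old->new): [65 44 32]
  18. access 32: HIT. Cache (old->new): [65 44 32]
  19. access 44: HIT. Cache (old->new): [65 44 32]
  20. access 44: HIT. Cache (old->new): [65 44 32]
Total: 11 hits, 9 misses, 6 evictions

Hit rate = 11/20

Answer: 11/20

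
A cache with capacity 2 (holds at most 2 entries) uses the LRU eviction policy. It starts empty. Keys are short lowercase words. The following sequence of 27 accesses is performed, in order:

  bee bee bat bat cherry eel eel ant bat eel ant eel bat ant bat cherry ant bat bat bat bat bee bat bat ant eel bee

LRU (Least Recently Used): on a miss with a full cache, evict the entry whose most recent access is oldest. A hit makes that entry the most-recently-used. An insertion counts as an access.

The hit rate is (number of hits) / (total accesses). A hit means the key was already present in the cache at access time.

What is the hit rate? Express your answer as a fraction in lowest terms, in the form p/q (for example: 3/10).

Answer: 10/27

Derivation:
LRU simulation (capacity=2):
  1. access bee: MISS. Cache (LRU->MRU): [bee]
  2. access bee: HIT. Cache (LRU->MRU): [bee]
  3. access bat: MISS. Cache (LRU->MRU): [bee bat]
  4. access bat: HIT. Cache (LRU->MRU): [bee bat]
  5. access cherry: MISS, evict bee. Cache (LRU->MRU): [bat cherry]
  6. access eel: MISS, evict bat. Cache (LRU->MRU): [cherry eel]
  7. access eel: HIT. Cache (LRU->MRU): [cherry eel]
  8. access ant: MISS, evict cherry. Cache (LRU->MRU): [eel ant]
  9. access bat: MISS, evict eel. Cache (LRU->MRU): [ant bat]
  10. access eel: MISS, evict ant. Cache (LRU->MRU): [bat eel]
  11. access ant: MISS, evict bat. Cache (LRU->MRU): [eel ant]
  12. access eel: HIT. Cache (LRU->MRU): [ant eel]
  13. access bat: MISS, evict ant. Cache (LRU->MRU): [eel bat]
  14. access ant: MISS, evict eel. Cache (LRU->MRU): [bat ant]
  15. access bat: HIT. Cache (LRU->MRU): [ant bat]
  16. access cherry: MISS, evict ant. Cache (LRU->MRU): [bat cherry]
  17. access ant: MISS, evict bat. Cache (LRU->MRU): [cherry ant]
  18. access bat: MISS, evict cherry. Cache (LRU->MRU): [ant bat]
  19. access bat: HIT. Cache (LRU->MRU): [ant bat]
  20. access bat: HIT. Cache (LRU->MRU): [ant bat]
  21. access bat: HIT. Cache (LRU->MRU): [ant bat]
  22. access bee: MISS, evict ant. Cache (LRU->MRU): [bat bee]
  23. access bat: HIT. Cache (LRU->MRU): [bee bat]
  24. access bat: HIT. Cache (LRU->MRU): [bee bat]
  25. access ant: MISS, evict bee. Cache (LRU->MRU): [bat ant]
  26. access eel: MISS, evict bat. Cache (LRU->MRU): [ant eel]
  27. access bee: MISS, evict ant. Cache (LRU->MRU): [eel bee]
Total: 10 hits, 17 misses, 15 evictions

Hit rate = 10/27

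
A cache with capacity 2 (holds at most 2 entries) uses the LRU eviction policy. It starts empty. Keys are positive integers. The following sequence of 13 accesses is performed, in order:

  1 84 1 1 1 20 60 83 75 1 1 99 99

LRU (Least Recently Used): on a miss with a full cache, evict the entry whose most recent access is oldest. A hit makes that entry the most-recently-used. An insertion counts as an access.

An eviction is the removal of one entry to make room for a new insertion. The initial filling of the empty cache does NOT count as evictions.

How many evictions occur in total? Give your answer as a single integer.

LRU simulation (capacity=2):
  1. access 1: MISS. Cache (LRU->MRU): [1]
  2. access 84: MISS. Cache (LRU->MRU): [1 84]
  3. access 1: HIT. Cache (LRU->MRU): [84 1]
  4. access 1: HIT. Cache (LRU->MRU): [84 1]
  5. access 1: HIT. Cache (LRU->MRU): [84 1]
  6. access 20: MISS, evict 84. Cache (LRU->MRU): [1 20]
  7. access 60: MISS, evict 1. Cache (LRU->MRU): [20 60]
  8. access 83: MISS, evict 20. Cache (LRU->MRU): [60 83]
  9. access 75: MISS, evict 60. Cache (LRU->MRU): [83 75]
  10. access 1: MISS, evict 83. Cache (LRU->MRU): [75 1]
  11. access 1: HIT. Cache (LRU->MRU): [75 1]
  12. access 99: MISS, evict 75. Cache (LRU->MRU): [1 99]
  13. access 99: HIT. Cache (LRU->MRU): [1 99]
Total: 5 hits, 8 misses, 6 evictions

Answer: 6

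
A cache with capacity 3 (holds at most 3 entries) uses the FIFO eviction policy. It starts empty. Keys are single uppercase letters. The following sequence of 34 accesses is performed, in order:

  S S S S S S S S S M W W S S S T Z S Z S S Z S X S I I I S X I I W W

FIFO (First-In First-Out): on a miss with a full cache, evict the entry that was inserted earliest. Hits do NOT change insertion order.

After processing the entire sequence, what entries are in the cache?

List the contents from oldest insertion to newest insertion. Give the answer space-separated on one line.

FIFO simulation (capacity=3):
  1. access S: MISS. Cache (old->new): [S]
  2. access S: HIT. Cache (old->new): [S]
  3. access S: HIT. Cache (old->new): [S]
  4. access S: HIT. Cache (old->new): [S]
  5. access S: HIT. Cache (old->new): [S]
  6. access S: HIT. Cache (old->new): [S]
  7. access S: HIT. Cache (old->new): [S]
  8. access S: HIT. Cache (old->new): [S]
  9. access S: HIT. Cache (old->new): [S]
  10. access M: MISS. Cache (old->new): [S M]
  11. access W: MISS. Cache (old->new): [S M W]
  12. access W: HIT. Cache (old->new): [S M W]
  13. access S: HIT. Cache (old->new): [S M W]
  14. access S: HIT. Cache (old->new): [S M W]
  15. access S: HIT. Cache (old->new): [S M W]
  16. access T: MISS, evict S. Cache (old->new): [M W T]
  17. access Z: MISS, evict M. Cache (old->new): [W T Z]
  18. access S: MISS, evict W. Cache (old->new): [T Z S]
  19. access Z: HIT. Cache (old->new): [T Z S]
  20. access S: HIT. Cache (old->new): [T Z S]
  21. access S: HIT. Cache (old->new): [T Z S]
  22. access Z: HIT. Cache (old->new): [T Z S]
  23. access S: HIT. Cache (old->new): [T Z S]
  24. access X: MISS, evict T. Cache (old->new): [Z S X]
  25. access S: HIT. Cache (old->new): [Z S X]
  26. access I: MISS, evict Z. Cache (old->new): [S X I]
  27. access I: HIT. Cache (old->new): [S X I]
  28. access I: HIT. Cache (old->new): [S X I]
  29. access S: HIT. Cache (old->new): [S X I]
  30. access X: HIT. Cache (old->new): [S X I]
  31. access I: HIT. Cache (old->new): [S X I]
  32. access I: HIT. Cache (old->new): [S X I]
  33. access W: MISS, evict S. Cache (old->new): [X I W]
  34. access W: HIT. Cache (old->new): [X I W]
Total: 25 hits, 9 misses, 6 evictions

Answer: X I W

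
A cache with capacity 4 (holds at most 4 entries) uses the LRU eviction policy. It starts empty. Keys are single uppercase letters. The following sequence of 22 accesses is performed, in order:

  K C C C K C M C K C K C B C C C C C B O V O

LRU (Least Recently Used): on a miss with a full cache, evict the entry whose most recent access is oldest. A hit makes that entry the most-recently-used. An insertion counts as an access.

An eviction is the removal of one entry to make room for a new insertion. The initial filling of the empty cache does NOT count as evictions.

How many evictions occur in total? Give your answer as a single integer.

LRU simulation (capacity=4):
  1. access K: MISS. Cache (LRU->MRU): [K]
  2. access C: MISS. Cache (LRU->MRU): [K C]
  3. access C: HIT. Cache (LRU->MRU): [K C]
  4. access C: HIT. Cache (LRU->MRU): [K C]
  5. access K: HIT. Cache (LRU->MRU): [C K]
  6. access C: HIT. Cache (LRU->MRU): [K C]
  7. access M: MISS. Cache (LRU->MRU): [K C M]
  8. access C: HIT. Cache (LRU->MRU): [K M C]
  9. access K: HIT. Cache (LRU->MRU): [M C K]
  10. access C: HIT. Cache (LRU->MRU): [M K C]
  11. access K: HIT. Cache (LRU->MRU): [M C K]
  12. access C: HIT. Cache (LRU->MRU): [M K C]
  13. access B: MISS. Cache (LRU->MRU): [M K C B]
  14. access C: HIT. Cache (LRU->MRU): [M K B C]
  15. access C: HIT. Cache (LRU->MRU): [M K B C]
  16. access C: HIT. Cache (LRU->MRU): [M K B C]
  17. access C: HIT. Cache (LRU->MRU): [M K B C]
  18. access C: HIT. Cache (LRU->MRU): [M K B C]
  19. access B: HIT. Cache (LRU->MRU): [M K C B]
  20. access O: MISS, evict M. Cache (LRU->MRU): [K C B O]
  21. access V: MISS, evict K. Cache (LRU->MRU): [C B O V]
  22. access O: HIT. Cache (LRU->MRU): [C B V O]
Total: 16 hits, 6 misses, 2 evictions

Answer: 2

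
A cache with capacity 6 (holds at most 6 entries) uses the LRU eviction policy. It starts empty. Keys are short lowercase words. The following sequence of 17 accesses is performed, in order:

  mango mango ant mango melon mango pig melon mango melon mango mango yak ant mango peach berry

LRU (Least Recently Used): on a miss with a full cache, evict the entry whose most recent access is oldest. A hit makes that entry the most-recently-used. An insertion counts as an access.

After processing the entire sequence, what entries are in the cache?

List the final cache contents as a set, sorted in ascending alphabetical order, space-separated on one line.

LRU simulation (capacity=6):
  1. access mango: MISS. Cache (LRU->MRU): [mango]
  2. access mango: HIT. Cache (LRU->MRU): [mango]
  3. access ant: MISS. Cache (LRU->MRU): [mango ant]
  4. access mango: HIT. Cache (LRU->MRU): [ant mango]
  5. access melon: MISS. Cache (LRU->MRU): [ant mango melon]
  6. access mango: HIT. Cache (LRU->MRU): [ant melon mango]
  7. access pig: MISS. Cache (LRU->MRU): [ant melon mango pig]
  8. access melon: HIT. Cache (LRU->MRU): [ant mango pig melon]
  9. access mango: HIT. Cache (LRU->MRU): [ant pig melon mango]
  10. access melon: HIT. Cache (LRU->MRU): [ant pig mango melon]
  11. access mango: HIT. Cache (LRU->MRU): [ant pig melon mango]
  12. access mango: HIT. Cache (LRU->MRU): [ant pig melon mango]
  13. access yak: MISS. Cache (LRU->MRU): [ant pig melon mango yak]
  14. access ant: HIT. Cache (LRU->MRU): [pig melon mango yak ant]
  15. access mango: HIT. Cache (LRU->MRU): [pig melon yak ant mango]
  16. access peach: MISS. Cache (LRU->MRU): [pig melon yak ant mango peach]
  17. access berry: MISS, evict pig. Cache (LRU->MRU): [melon yak ant mango peach berry]
Total: 10 hits, 7 misses, 1 evictions

Answer: ant berry mango melon peach yak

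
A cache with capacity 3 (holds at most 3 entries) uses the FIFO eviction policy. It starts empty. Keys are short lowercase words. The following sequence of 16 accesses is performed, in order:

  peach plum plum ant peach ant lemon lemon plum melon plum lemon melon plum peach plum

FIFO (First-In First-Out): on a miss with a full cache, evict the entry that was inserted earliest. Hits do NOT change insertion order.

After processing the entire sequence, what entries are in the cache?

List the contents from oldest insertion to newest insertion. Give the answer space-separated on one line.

FIFO simulation (capacity=3):
  1. access peach: MISS. Cache (old->new): [peach]
  2. access plum: MISS. Cache (old->new): [peach plum]
  3. access plum: HIT. Cache (old->new): [peach plum]
  4. access ant: MISS. Cache (old->new): [peach plum ant]
  5. access peach: HIT. Cache (old->new): [peach plum ant]
  6. access ant: HIT. Cache (old->new): [peach plum ant]
  7. access lemon: MISS, evict peach. Cache (old->new): [plum ant lemon]
  8. access lemon: HIT. Cache (old->new): [plum ant lemon]
  9. access plum: HIT. Cache (old->new): [plum ant lemon]
  10. access melon: MISS, evict plum. Cache (old->new): [ant lemon melon]
  11. access plum: MISS, evict ant. Cache (old->new): [lemon melon plum]
  12. access lemon: HIT. Cache (old->new): [lemon melon plum]
  13. access melon: HIT. Cache (old->new): [lemon melon plum]
  14. access plum: HIT. Cache (old->new): [lemon melon plum]
  15. access peach: MISS, evict lemon. Cache (old->new): [melon plum peach]
  16. access plum: HIT. Cache (old->new): [melon plum peach]
Total: 9 hits, 7 misses, 4 evictions

Answer: melon plum peach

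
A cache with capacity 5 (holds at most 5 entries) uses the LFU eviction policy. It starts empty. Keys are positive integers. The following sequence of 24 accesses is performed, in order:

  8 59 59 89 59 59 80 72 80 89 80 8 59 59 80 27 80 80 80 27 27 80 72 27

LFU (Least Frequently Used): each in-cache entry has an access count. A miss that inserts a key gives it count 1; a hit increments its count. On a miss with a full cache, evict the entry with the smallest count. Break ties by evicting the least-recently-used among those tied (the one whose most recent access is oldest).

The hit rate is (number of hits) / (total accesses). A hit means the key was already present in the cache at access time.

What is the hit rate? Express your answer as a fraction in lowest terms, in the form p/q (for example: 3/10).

Answer: 17/24

Derivation:
LFU simulation (capacity=5):
  1. access 8: MISS. Cache: [8(c=1)]
  2. access 59: MISS. Cache: [8(c=1) 59(c=1)]
  3. access 59: HIT, count now 2. Cache: [8(c=1) 59(c=2)]
  4. access 89: MISS. Cache: [8(c=1) 89(c=1) 59(c=2)]
  5. access 59: HIT, count now 3. Cache: [8(c=1) 89(c=1) 59(c=3)]
  6. access 59: HIT, count now 4. Cache: [8(c=1) 89(c=1) 59(c=4)]
  7. access 80: MISS. Cache: [8(c=1) 89(c=1) 80(c=1) 59(c=4)]
  8. access 72: MISS. Cache: [8(c=1) 89(c=1) 80(c=1) 72(c=1) 59(c=4)]
  9. access 80: HIT, count now 2. Cache: [8(c=1) 89(c=1) 72(c=1) 80(c=2) 59(c=4)]
  10. access 89: HIT, count now 2. Cache: [8(c=1) 72(c=1) 80(c=2) 89(c=2) 59(c=4)]
  11. access 80: HIT, count now 3. Cache: [8(c=1) 72(c=1) 89(c=2) 80(c=3) 59(c=4)]
  12. access 8: HIT, count now 2. Cache: [72(c=1) 89(c=2) 8(c=2) 80(c=3) 59(c=4)]
  13. access 59: HIT, count now 5. Cache: [72(c=1) 89(c=2) 8(c=2) 80(c=3) 59(c=5)]
  14. access 59: HIT, count now 6. Cache: [72(c=1) 89(c=2) 8(c=2) 80(c=3) 59(c=6)]
  15. access 80: HIT, count now 4. Cache: [72(c=1) 89(c=2) 8(c=2) 80(c=4) 59(c=6)]
  16. access 27: MISS, evict 72(c=1). Cache: [27(c=1) 89(c=2) 8(c=2) 80(c=4) 59(c=6)]
  17. access 80: HIT, count now 5. Cache: [27(c=1) 89(c=2) 8(c=2) 80(c=5) 59(c=6)]
  18. access 80: HIT, count now 6. Cache: [27(c=1) 89(c=2) 8(c=2) 59(c=6) 80(c=6)]
  19. access 80: HIT, count now 7. Cache: [27(c=1) 89(c=2) 8(c=2) 59(c=6) 80(c=7)]
  20. access 27: HIT, count now 2. Cache: [89(c=2) 8(c=2) 27(c=2) 59(c=6) 80(c=7)]
  21. access 27: HIT, count now 3. Cache: [89(c=2) 8(c=2) 27(c=3) 59(c=6) 80(c=7)]
  22. access 80: HIT, count now 8. Cache: [89(c=2) 8(c=2) 27(c=3) 59(c=6) 80(c=8)]
  23. access 72: MISS, evict 89(c=2). Cache: [72(c=1) 8(c=2) 27(c=3) 59(c=6) 80(c=8)]
  24. access 27: HIT, count now 4. Cache: [72(c=1) 8(c=2) 27(c=4) 59(c=6) 80(c=8)]
Total: 17 hits, 7 misses, 2 evictions

Hit rate = 17/24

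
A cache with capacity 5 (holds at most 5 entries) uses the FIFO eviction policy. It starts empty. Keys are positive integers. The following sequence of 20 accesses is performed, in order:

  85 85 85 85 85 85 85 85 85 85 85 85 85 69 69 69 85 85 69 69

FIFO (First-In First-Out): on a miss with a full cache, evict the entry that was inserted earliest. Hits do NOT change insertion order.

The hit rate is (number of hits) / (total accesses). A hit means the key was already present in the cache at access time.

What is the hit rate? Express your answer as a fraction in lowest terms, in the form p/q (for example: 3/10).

FIFO simulation (capacity=5):
  1. access 85: MISS. Cache (old->new): [85]
  2. access 85: HIT. Cache (old->new): [85]
  3. access 85: HIT. Cache (old->new): [85]
  4. access 85: HIT. Cache (old->new): [85]
  5. access 85: HIT. Cache (old->new): [85]
  6. access 85: HIT. Cache (old->new): [85]
  7. access 85: HIT. Cache (old->new): [85]
  8. access 85: HIT. Cache (old->new): [85]
  9. access 85: HIT. Cache (old->new): [85]
  10. access 85: HIT. Cache (old->new): [85]
  11. access 85: HIT. Cache (old->new): [85]
  12. access 85: HIT. Cache (old->new): [85]
  13. access 85: HIT. Cache (old->new): [85]
  14. access 69: MISS. Cache (old->new): [85 69]
  15. access 69: HIT. Cache (old->new): [85 69]
  16. access 69: HIT. Cache (old->new): [85 69]
  17. access 85: HIT. Cache (old->new): [85 69]
  18. access 85: HIT. Cache (old->new): [85 69]
  19. access 69: HIT. Cache (old->new): [85 69]
  20. access 69: HIT. Cache (old->new): [85 69]
Total: 18 hits, 2 misses, 0 evictions

Hit rate = 18/20 = 9/10

Answer: 9/10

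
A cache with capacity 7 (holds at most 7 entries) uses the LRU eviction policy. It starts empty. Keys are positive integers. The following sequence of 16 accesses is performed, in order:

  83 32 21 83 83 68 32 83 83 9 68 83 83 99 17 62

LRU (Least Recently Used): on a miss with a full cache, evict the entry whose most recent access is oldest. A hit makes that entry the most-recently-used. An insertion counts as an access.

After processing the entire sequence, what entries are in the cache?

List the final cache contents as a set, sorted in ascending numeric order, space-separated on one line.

LRU simulation (capacity=7):
  1. access 83: MISS. Cache (LRU->MRU): [83]
  2. access 32: MISS. Cache (LRU->MRU): [83 32]
  3. access 21: MISS. Cache (LRU->MRU): [83 32 21]
  4. access 83: HIT. Cache (LRU->MRU): [32 21 83]
  5. access 83: HIT. Cache (LRU->MRU): [32 21 83]
  6. access 68: MISS. Cache (LRU->MRU): [32 21 83 68]
  7. access 32: HIT. Cache (LRU->MRU): [21 83 68 32]
  8. access 83: HIT. Cache (LRU->MRU): [21 68 32 83]
  9. access 83: HIT. Cache (LRU->MRU): [21 68 32 83]
  10. access 9: MISS. Cache (LRU->MRU): [21 68 32 83 9]
  11. access 68: HIT. Cache (LRU->MRU): [21 32 83 9 68]
  12. access 83: HIT. Cache (LRU->MRU): [21 32 9 68 83]
  13. access 83: HIT. Cache (LRU->MRU): [21 32 9 68 83]
  14. access 99: MISS. Cache (LRU->MRU): [21 32 9 68 83 99]
  15. access 17: MISS. Cache (LRU->MRU): [21 32 9 68 83 99 17]
  16. access 62: MISS, evict 21. Cache (LRU->MRU): [32 9 68 83 99 17 62]
Total: 8 hits, 8 misses, 1 evictions

Answer: 9 17 32 62 68 83 99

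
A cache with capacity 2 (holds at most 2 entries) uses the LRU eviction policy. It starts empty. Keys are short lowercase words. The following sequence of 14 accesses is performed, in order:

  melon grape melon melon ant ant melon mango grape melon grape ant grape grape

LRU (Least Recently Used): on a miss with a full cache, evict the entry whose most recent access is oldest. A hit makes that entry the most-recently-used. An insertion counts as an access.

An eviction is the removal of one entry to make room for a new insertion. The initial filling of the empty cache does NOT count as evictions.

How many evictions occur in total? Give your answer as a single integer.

LRU simulation (capacity=2):
  1. access melon: MISS. Cache (LRU->MRU): [melon]
  2. access grape: MISS. Cache (LRU->MRU): [melon grape]
  3. access melon: HIT. Cache (LRU->MRU): [grape melon]
  4. access melon: HIT. Cache (LRU->MRU): [grape melon]
  5. access ant: MISS, evict grape. Cache (LRU->MRU): [melon ant]
  6. access ant: HIT. Cache (LRU->MRU): [melon ant]
  7. access melon: HIT. Cache (LRU->MRU): [ant melon]
  8. access mango: MISS, evict ant. Cache (LRU->MRU): [melon mango]
  9. access grape: MISS, evict melon. Cache (LRU->MRU): [mango grape]
  10. access melon: MISS, evict mango. Cache (LRU->MRU): [grape melon]
  11. access grape: HIT. Cache (LRU->MRU): [melon grape]
  12. access ant: MISS, evict melon. Cache (LRU->MRU): [grape ant]
  13. access grape: HIT. Cache (LRU->MRU): [ant grape]
  14. access grape: HIT. Cache (LRU->MRU): [ant grape]
Total: 7 hits, 7 misses, 5 evictions

Answer: 5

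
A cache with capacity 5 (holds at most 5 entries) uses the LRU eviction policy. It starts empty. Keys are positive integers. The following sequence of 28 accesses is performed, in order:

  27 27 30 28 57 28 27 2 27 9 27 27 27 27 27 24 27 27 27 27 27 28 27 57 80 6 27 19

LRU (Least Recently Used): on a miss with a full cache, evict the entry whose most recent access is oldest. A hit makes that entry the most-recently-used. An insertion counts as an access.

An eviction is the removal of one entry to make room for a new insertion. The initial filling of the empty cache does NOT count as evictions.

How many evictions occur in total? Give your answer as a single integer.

Answer: 6

Derivation:
LRU simulation (capacity=5):
  1. access 27: MISS. Cache (LRU->MRU): [27]
  2. access 27: HIT. Cache (LRU->MRU): [27]
  3. access 30: MISS. Cache (LRU->MRU): [27 30]
  4. access 28: MISS. Cache (LRU->MRU): [27 30 28]
  5. access 57: MISS. Cache (LRU->MRU): [27 30 28 57]
  6. access 28: HIT. Cache (LRU->MRU): [27 30 57 28]
  7. access 27: HIT. Cache (LRU->MRU): [30 57 28 27]
  8. access 2: MISS. Cache (LRU->MRU): [30 57 28 27 2]
  9. access 27: HIT. Cache (LRU->MRU): [30 57 28 2 27]
  10. access 9: MISS, evict 30. Cache (LRU->MRU): [57 28 2 27 9]
  11. access 27: HIT. Cache (LRU->MRU): [57 28 2 9 27]
  12. access 27: HIT. Cache (LRU->MRU): [57 28 2 9 27]
  13. access 27: HIT. Cache (LRU->MRU): [57 28 2 9 27]
  14. access 27: HIT. Cache (LRU->MRU): [57 28 2 9 27]
  15. access 27: HIT. Cache (LRU->MRU): [57 28 2 9 27]
  16. access 24: MISS, evict 57. Cache (LRU->MRU): [28 2 9 27 24]
  17. access 27: HIT. Cache (LRU->MRU): [28 2 9 24 27]
  18. access 27: HIT. Cache (LRU->MRU): [28 2 9 24 27]
  19. access 27: HIT. Cache (LRU->MRU): [28 2 9 24 27]
  20. access 27: HIT. Cache (LRU->MRU): [28 2 9 24 27]
  21. access 27: HIT. Cache (LRU->MRU): [28 2 9 24 27]
  22. access 28: HIT. Cache (LRU->MRU): [2 9 24 27 28]
  23. access 27: HIT. Cache (LRU->MRU): [2 9 24 28 27]
  24. access 57: MISS, evict 2. Cache (LRU->MRU): [9 24 28 27 57]
  25. access 80: MISS, evict 9. Cache (LRU->MRU): [24 28 27 57 80]
  26. access 6: MISS, evict 24. Cache (LRU->MRU): [28 27 57 80 6]
  27. access 27: HIT. Cache (LRU->MRU): [28 57 80 6 27]
  28. access 19: MISS, evict 28. Cache (LRU->MRU): [57 80 6 27 19]
Total: 17 hits, 11 misses, 6 evictions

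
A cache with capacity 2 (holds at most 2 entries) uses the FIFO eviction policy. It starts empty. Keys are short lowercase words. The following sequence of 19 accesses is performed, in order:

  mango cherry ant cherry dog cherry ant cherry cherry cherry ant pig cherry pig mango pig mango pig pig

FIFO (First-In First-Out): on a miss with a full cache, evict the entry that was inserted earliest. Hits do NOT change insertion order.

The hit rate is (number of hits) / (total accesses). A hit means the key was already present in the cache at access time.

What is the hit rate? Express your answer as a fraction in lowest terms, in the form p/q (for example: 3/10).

FIFO simulation (capacity=2):
  1. access mango: MISS. Cache (old->new): [mango]
  2. access cherry: MISS. Cache (old->new): [mango cherry]
  3. access ant: MISS, evict mango. Cache (old->new): [cherry ant]
  4. access cherry: HIT. Cache (old->new): [cherry ant]
  5. access dog: MISS, evict cherry. Cache (old->new): [ant dog]
  6. access cherry: MISS, evict ant. Cache (old->new): [dog cherry]
  7. access ant: MISS, evict dog. Cache (old->new): [cherry ant]
  8. access cherry: HIT. Cache (old->new): [cherry ant]
  9. access cherry: HIT. Cache (old->new): [cherry ant]
  10. access cherry: HIT. Cache (old->new): [cherry ant]
  11. access ant: HIT. Cache (old->new): [cherry ant]
  12. access pig: MISS, evict cherry. Cache (old->new): [ant pig]
  13. access cherry: MISS, evict ant. Cache (old->new): [pig cherry]
  14. access pig: HIT. Cache (old->new): [pig cherry]
  15. access mango: MISS, evict pig. Cache (old->new): [cherry mango]
  16. access pig: MISS, evict cherry. Cache (old->new): [mango pig]
  17. access mango: HIT. Cache (old->new): [mango pig]
  18. access pig: HIT. Cache (old->new): [mango pig]
  19. access pig: HIT. Cache (old->new): [mango pig]
Total: 9 hits, 10 misses, 8 evictions

Hit rate = 9/19

Answer: 9/19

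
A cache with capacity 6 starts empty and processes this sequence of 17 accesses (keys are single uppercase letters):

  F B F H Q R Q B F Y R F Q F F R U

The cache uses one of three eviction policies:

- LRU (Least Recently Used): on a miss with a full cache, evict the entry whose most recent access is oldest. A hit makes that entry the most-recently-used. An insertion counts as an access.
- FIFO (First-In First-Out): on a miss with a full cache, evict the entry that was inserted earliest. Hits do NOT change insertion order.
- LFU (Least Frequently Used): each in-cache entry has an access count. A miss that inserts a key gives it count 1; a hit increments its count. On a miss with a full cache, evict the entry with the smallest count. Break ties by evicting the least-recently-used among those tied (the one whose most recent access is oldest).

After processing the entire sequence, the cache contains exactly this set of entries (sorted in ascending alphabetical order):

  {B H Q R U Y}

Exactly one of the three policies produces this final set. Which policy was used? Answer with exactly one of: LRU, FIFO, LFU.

Simulating under each policy and comparing final sets:
  LRU: final set = {B F Q R U Y} -> differs
  FIFO: final set = {B H Q R U Y} -> MATCHES target
  LFU: final set = {B F Q R U Y} -> differs
Only FIFO produces the target set.

Answer: FIFO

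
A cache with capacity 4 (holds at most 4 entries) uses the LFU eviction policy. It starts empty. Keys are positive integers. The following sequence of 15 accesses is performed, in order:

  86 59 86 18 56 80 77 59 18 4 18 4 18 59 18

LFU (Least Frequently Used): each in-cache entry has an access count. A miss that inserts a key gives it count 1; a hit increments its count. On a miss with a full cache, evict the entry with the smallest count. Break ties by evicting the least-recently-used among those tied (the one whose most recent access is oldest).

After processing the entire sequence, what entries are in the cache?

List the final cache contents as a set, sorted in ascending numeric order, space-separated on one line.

LFU simulation (capacity=4):
  1. access 86: MISS. Cache: [86(c=1)]
  2. access 59: MISS. Cache: [86(c=1) 59(c=1)]
  3. access 86: HIT, count now 2. Cache: [59(c=1) 86(c=2)]
  4. access 18: MISS. Cache: [59(c=1) 18(c=1) 86(c=2)]
  5. access 56: MISS. Cache: [59(c=1) 18(c=1) 56(c=1) 86(c=2)]
  6. access 80: MISS, evict 59(c=1). Cache: [18(c=1) 56(c=1) 80(c=1) 86(c=2)]
  7. access 77: MISS, evict 18(c=1). Cache: [56(c=1) 80(c=1) 77(c=1) 86(c=2)]
  8. access 59: MISS, evict 56(c=1). Cache: [80(c=1) 77(c=1) 59(c=1) 86(c=2)]
  9. access 18: MISS, evict 80(c=1). Cache: [77(c=1) 59(c=1) 18(c=1) 86(c=2)]
  10. access 4: MISS, evict 77(c=1). Cache: [59(c=1) 18(c=1) 4(c=1) 86(c=2)]
  11. access 18: HIT, count now 2. Cache: [59(c=1) 4(c=1) 86(c=2) 18(c=2)]
  12. access 4: HIT, count now 2. Cache: [59(c=1) 86(c=2) 18(c=2) 4(c=2)]
  13. access 18: HIT, count now 3. Cache: [59(c=1) 86(c=2) 4(c=2) 18(c=3)]
  14. access 59: HIT, count now 2. Cache: [86(c=2) 4(c=2) 59(c=2) 18(c=3)]
  15. access 18: HIT, count now 4. Cache: [86(c=2) 4(c=2) 59(c=2) 18(c=4)]
Total: 6 hits, 9 misses, 5 evictions

Answer: 4 18 59 86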